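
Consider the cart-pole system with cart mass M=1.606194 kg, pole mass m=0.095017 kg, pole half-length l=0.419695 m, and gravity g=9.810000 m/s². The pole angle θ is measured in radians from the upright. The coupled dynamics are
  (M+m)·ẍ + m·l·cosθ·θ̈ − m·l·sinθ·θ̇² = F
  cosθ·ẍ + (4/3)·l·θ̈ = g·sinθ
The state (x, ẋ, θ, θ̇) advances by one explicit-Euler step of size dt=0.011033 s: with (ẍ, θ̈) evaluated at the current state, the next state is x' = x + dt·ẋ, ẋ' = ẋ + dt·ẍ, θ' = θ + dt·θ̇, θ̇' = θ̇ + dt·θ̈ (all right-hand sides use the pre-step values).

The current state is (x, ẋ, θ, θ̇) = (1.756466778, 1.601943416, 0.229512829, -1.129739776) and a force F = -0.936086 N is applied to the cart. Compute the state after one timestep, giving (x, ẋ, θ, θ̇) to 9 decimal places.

sinθ=0.227503154, cosθ=0.973777343
temp = (F + m·l·θ̇²·sinθ)/(M+m) = (-0.936086 + 0.011579222)/1.701211 = -0.543440395
θ̈ = (g·sinθ − cosθ·temp)/(l·(4/3 − m·cos²θ/(M+m))) = 5.138021812
ẍ = temp − m·l·θ̈·cosθ/(M+m) = -0.660722712
Euler: x'=1.756466778+0.011033·1.601943416=1.774141020, ẋ'=1.601943416+0.011033·-0.660722712=1.594653662
       θ'=0.229512829+0.011033·-1.129739776=0.217048410, θ̇'=-1.129739776+0.011033·5.138021812=-1.073051981

(1.774141020, 1.594653662, 0.217048410, -1.073051981)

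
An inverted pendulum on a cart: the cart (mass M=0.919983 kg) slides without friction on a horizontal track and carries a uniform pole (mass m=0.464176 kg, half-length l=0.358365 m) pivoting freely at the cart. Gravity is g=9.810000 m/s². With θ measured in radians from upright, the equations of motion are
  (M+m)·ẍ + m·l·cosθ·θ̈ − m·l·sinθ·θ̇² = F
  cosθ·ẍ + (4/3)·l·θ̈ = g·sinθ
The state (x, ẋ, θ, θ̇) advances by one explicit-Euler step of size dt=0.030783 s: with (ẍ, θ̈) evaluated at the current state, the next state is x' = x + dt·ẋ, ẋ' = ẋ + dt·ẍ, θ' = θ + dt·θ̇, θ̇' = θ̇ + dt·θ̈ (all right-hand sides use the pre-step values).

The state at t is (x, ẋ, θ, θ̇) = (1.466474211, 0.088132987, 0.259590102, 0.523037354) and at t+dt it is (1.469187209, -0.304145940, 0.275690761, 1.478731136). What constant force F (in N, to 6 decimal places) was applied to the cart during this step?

F = -12.659196 N

ẍ = (ẋ'−ẋ)/dt = (-0.304145940−0.088132987)/0.030783 = -12.743362
θ̈ = (θ̇'−θ̇)/dt = (1.478731136−0.523037354)/0.030783 = 31.046155
sinθ=0.256684, cosθ=0.966495
F = (M+m)·ẍ + m·l·cosθ·θ̈ − m·l·sinθ·θ̇² = -17.638840 + 4.991325 − 0.011681 = -12.659196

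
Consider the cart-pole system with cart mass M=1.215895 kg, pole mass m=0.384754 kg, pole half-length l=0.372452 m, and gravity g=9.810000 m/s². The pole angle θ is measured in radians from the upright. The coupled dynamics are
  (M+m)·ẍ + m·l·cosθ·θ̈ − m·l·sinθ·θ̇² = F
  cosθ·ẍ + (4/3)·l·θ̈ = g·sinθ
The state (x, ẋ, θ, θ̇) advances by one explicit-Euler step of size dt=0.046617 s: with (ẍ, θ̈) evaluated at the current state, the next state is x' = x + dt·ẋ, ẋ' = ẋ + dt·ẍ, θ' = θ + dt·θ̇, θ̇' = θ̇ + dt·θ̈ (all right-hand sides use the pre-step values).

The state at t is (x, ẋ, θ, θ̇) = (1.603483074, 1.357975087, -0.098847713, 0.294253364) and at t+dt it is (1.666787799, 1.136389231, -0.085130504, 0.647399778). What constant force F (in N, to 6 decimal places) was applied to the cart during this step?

ẍ = (ẋ'−ẋ)/dt = (1.136389231−1.357975087)/0.046617 = -4.753327
θ̈ = (θ̇'−θ̇)/dt = (0.647399778−0.294253364)/0.046617 = 7.575486
sinθ=-0.098687, cosθ=0.995119
F = (M+m)·ẍ + m·l·cosθ·θ̈ − m·l·sinθ·θ̇² = -7.608408 + 1.080286 − -0.001224 = -6.526898

F = -6.526898 N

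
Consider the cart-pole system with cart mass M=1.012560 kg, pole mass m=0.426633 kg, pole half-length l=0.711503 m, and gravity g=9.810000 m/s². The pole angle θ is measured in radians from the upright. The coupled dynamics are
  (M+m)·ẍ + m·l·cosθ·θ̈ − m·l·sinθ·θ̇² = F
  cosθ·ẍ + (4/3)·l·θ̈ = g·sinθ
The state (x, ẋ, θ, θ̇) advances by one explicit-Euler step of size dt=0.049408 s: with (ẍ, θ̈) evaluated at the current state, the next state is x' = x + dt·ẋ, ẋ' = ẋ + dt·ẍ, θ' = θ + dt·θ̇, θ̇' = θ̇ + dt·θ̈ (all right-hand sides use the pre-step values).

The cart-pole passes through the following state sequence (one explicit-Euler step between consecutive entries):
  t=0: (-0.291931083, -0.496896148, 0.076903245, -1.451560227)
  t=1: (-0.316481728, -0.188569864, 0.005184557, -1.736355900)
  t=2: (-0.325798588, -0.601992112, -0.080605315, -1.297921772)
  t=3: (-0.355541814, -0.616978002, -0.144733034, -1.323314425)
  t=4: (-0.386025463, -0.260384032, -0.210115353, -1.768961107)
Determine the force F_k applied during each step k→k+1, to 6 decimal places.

step 0→1:
  ẍ = (ẋ'−ẋ)/dt = (-0.188569864−-0.496896148)/0.049408 = 6.240412
  θ̈ = (θ̇'−θ̇)/dt = (-1.736355900−-1.451560227)/0.049408 = -5.764161
  sinθ=0.076827, cosθ=0.997044
  F = (M+m)·ẍ + m·l·cosθ·θ̈ − m·l·sinθ·θ̇² = 8.981157 + -1.744543 − 0.049138 = 7.187476
step 1→2:
  ẍ = (ẋ'−ẋ)/dt = (-0.601992112−-0.188569864)/0.049408 = -8.367516
  θ̈ = (θ̇'−θ̇)/dt = (-1.297921772−-1.736355900)/0.049408 = 8.873748
  sinθ=0.005185, cosθ=0.999987
  F = (M+m)·ẍ + m·l·cosθ·θ̈ − m·l·sinθ·θ̇² = -12.042471 + 2.693596 − 0.004745 = -9.353620
step 2→3:
  ẍ = (ẋ'−ẋ)/dt = (-0.616978002−-0.601992112)/0.049408 = -0.303309
  θ̈ = (θ̇'−θ̇)/dt = (-1.323314425−-1.297921772)/0.049408 = -0.513938
  sinθ=-0.080518, cosθ=0.996753
  F = (M+m)·ẍ + m·l·cosθ·θ̈ − m·l·sinθ·θ̇² = -0.436520 + -0.155500 − -0.041174 = -0.550846
step 3→4:
  ẍ = (ẋ'−ẋ)/dt = (-0.260384032−-0.616978002)/0.049408 = 7.217333
  θ̈ = (θ̇'−θ̇)/dt = (-1.768961107−-1.323314425)/0.049408 = -9.019727
  sinθ=-0.144228, cosθ=0.989544
  F = (M+m)·ẍ + m·l·cosθ·θ̈ − m·l·sinθ·θ̇² = 10.387135 + -2.709317 − -0.076667 = 7.754484

F_0 = 7.187476 N
F_1 = -9.353620 N
F_2 = -0.550846 N
F_3 = 7.754484 N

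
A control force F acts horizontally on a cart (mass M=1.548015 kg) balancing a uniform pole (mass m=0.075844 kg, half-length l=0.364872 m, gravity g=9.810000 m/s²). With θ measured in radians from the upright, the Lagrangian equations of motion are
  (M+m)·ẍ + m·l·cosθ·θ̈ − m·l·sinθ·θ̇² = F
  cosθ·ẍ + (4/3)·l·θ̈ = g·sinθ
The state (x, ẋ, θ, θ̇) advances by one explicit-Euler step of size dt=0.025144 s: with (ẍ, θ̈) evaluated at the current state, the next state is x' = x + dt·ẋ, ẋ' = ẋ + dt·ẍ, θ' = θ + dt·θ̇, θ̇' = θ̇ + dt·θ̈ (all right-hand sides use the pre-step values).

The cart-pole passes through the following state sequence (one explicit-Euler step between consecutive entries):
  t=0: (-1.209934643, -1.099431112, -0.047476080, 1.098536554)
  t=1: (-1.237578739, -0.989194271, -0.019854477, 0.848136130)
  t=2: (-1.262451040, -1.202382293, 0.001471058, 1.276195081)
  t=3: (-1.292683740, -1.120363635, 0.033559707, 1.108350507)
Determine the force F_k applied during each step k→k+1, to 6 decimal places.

F_0 = 6.845662 N
F_1 = -13.296765 N
F_2 = 5.112164 N

step 0→1:
  ẍ = (ẋ'−ẋ)/dt = (-0.989194271−-1.099431112)/0.025144 = 4.384221
  θ̈ = (θ̇'−θ̇)/dt = (0.848136130−1.098536554)/0.025144 = -9.958655
  sinθ=-0.047458, cosθ=0.998873
  F = (M+m)·ẍ + m·l·cosθ·θ̈ − m·l·sinθ·θ̇² = 7.119356 + -0.275279 − -0.001585 = 6.845662
step 1→2:
  ẍ = (ẋ'−ẋ)/dt = (-1.202382293−-0.989194271)/0.025144 = -8.478684
  θ̈ = (θ̇'−θ̇)/dt = (1.276195081−0.848136130)/0.025144 = 17.024298
  sinθ=-0.019853, cosθ=0.999803
  F = (M+m)·ẍ + m·l·cosθ·θ̈ − m·l·sinθ·θ̇² = -13.768187 + 0.471027 − -0.000395 = -13.296765
step 2→3:
  ẍ = (ẋ'−ẋ)/dt = (-1.120363635−-1.202382293)/0.025144 = 3.261957
  θ̈ = (θ̇'−θ̇)/dt = (1.108350507−1.276195081)/0.025144 = -6.675333
  sinθ=0.001471, cosθ=0.999999
  F = (M+m)·ẍ + m·l·cosθ·θ̈ − m·l·sinθ·θ̇² = 5.296959 + -0.184729 − 0.000066 = 5.112164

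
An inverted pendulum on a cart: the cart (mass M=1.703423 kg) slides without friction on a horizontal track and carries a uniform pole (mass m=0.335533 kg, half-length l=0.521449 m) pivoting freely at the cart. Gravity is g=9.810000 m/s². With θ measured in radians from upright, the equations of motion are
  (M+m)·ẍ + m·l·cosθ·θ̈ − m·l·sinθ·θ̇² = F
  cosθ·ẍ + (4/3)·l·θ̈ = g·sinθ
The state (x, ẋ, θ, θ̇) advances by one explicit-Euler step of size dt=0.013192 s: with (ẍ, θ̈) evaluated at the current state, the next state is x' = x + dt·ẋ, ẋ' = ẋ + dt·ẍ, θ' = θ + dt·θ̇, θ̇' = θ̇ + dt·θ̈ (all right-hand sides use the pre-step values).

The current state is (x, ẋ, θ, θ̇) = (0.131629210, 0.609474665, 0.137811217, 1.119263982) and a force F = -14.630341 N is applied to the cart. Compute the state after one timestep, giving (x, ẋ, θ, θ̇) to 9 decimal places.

(0.139669400, 0.499523984, 0.152576547, 1.301477123)

sinθ=0.137375414, cosθ=0.990519054
temp = (F + m·l·θ̇²·sinθ)/(M+m) = (-14.630341 + 0.030110721)/2.038956 = -7.160640190
θ̈ = (g·sinθ − cosθ·temp)/(l·(4/3 − m·cos²θ/(M+m))) = 13.812396990
ẍ = temp − m·l·θ̈·cosθ/(M+m) = -8.334648338
Euler: x'=0.131629210+0.013192·0.609474665=0.139669400, ẋ'=0.609474665+0.013192·-8.334648338=0.499523984
       θ'=0.137811217+0.013192·1.119263982=0.152576547, θ̇'=1.119263982+0.013192·13.812396990=1.301477123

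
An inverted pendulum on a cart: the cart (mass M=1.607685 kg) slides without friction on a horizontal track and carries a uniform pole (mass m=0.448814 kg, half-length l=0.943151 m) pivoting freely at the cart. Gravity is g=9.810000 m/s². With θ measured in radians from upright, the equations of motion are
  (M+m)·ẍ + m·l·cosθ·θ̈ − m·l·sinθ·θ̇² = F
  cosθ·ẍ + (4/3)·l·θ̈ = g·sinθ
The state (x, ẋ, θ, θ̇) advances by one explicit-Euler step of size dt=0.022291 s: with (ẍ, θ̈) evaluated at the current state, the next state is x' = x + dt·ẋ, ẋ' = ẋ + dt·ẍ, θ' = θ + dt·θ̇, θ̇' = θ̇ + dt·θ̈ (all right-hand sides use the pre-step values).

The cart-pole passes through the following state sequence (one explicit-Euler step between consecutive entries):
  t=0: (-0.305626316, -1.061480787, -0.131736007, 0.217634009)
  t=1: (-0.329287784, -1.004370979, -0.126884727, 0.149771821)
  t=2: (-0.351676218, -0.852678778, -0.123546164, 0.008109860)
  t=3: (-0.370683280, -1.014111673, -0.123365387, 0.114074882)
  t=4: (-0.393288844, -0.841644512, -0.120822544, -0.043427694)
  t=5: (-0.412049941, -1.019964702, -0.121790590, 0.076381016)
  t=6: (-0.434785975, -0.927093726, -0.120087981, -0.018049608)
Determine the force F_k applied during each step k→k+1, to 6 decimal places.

step 0→1:
  ẍ = (ẋ'−ẋ)/dt = (-1.004370979−-1.061480787)/0.022291 = 2.562012
  θ̈ = (θ̇'−θ̇)/dt = (0.149771821−0.217634009)/0.022291 = -3.044376
  sinθ=-0.131355, cosθ=0.991335
  F = (M+m)·ẍ + m·l·cosθ·θ̈ − m·l·sinθ·θ̇² = 5.268775 + -1.277517 − -0.002634 = 3.993892
step 1→2:
  ẍ = (ẋ'−ẋ)/dt = (-0.852678778−-1.004370979)/0.022291 = 6.805087
  θ̈ = (θ̇'−θ̇)/dt = (0.008109860−0.149771821)/0.022291 = -6.355119
  sinθ=-0.126545, cosθ=0.991961
  F = (M+m)·ẍ + m·l·cosθ·θ̈ − m·l·sinθ·θ̇² = 13.994655 + -2.668492 − -0.001202 = 11.327365
step 2→3:
  ẍ = (ẋ'−ẋ)/dt = (-1.014111673−-0.852678778)/0.022291 = -7.242066
  θ̈ = (θ̇'−θ̇)/dt = (0.114074882−0.008109860)/0.022291 = 4.753713
  sinθ=-0.123232, cosθ=0.992378
  F = (M+m)·ẍ + m·l·cosθ·θ̈ − m·l·sinθ·θ̇² = -14.893302 + 1.996906 − -0.000003 = -12.896392
step 3→4:
  ẍ = (ẋ'−ẋ)/dt = (-0.841644512−-1.014111673)/0.022291 = 7.737076
  θ̈ = (θ̇'−θ̇)/dt = (-0.043427694−0.114074882)/0.022291 = -7.065747
  sinθ=-0.123053, cosθ=0.992400
  F = (M+m)·ẍ + m·l·cosθ·θ̈ − m·l·sinθ·θ̇² = 15.911289 + -2.968196 − -0.000678 = 12.943771
step 4→5:
  ẍ = (ẋ'−ẋ)/dt = (-1.019964702−-0.841644512)/0.022291 = -7.999650
  θ̈ = (θ̇'−θ̇)/dt = (0.076381016−-0.043427694)/0.022291 = 5.374757
  sinθ=-0.120529, cosθ=0.992710
  F = (M+m)·ẍ + m·l·cosθ·θ̈ − m·l·sinθ·θ̇² = -16.451271 + 2.258545 − -0.000096 = -14.192630
step 5→6:
  ẍ = (ẋ'−ẋ)/dt = (-0.927093726−-1.019964702)/0.022291 = 4.166299
  θ̈ = (θ̇'−θ̇)/dt = (-0.018049608−0.076381016)/0.022291 = -4.236267
  sinθ=-0.121490, cosθ=0.992593
  F = (M+m)·ẍ + m·l·cosθ·θ̈ − m·l·sinθ·θ̇² = 8.567990 + -1.779926 − -0.000300 = 6.788364

F_0 = 3.993892 N
F_1 = 11.327365 N
F_2 = -12.896392 N
F_3 = 12.943771 N
F_4 = -14.192630 N
F_5 = 6.788364 N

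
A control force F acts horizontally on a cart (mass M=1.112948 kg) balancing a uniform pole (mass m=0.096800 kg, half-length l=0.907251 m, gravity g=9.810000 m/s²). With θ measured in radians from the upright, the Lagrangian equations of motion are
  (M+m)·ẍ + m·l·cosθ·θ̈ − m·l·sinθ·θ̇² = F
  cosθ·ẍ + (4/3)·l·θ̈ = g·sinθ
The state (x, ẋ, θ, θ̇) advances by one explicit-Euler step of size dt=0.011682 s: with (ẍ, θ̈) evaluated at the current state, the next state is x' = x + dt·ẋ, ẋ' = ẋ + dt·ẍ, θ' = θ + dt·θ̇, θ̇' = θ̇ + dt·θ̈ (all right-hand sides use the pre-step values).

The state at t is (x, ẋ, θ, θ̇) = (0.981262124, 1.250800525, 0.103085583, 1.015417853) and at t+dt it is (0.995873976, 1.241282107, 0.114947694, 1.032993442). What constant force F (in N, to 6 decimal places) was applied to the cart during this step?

F = -0.863586 N

ẍ = (ẋ'−ẋ)/dt = (1.241282107−1.250800525)/0.011682 = -0.814794
θ̈ = (θ̇'−θ̇)/dt = (1.032993442−1.015417853)/0.011682 = 1.504502
sinθ=0.102903, cosθ=0.994691
F = (M+m)·ẍ + m·l·cosθ·θ̈ − m·l·sinθ·θ̇² = -0.985695 + 0.131427 − 0.009318 = -0.863586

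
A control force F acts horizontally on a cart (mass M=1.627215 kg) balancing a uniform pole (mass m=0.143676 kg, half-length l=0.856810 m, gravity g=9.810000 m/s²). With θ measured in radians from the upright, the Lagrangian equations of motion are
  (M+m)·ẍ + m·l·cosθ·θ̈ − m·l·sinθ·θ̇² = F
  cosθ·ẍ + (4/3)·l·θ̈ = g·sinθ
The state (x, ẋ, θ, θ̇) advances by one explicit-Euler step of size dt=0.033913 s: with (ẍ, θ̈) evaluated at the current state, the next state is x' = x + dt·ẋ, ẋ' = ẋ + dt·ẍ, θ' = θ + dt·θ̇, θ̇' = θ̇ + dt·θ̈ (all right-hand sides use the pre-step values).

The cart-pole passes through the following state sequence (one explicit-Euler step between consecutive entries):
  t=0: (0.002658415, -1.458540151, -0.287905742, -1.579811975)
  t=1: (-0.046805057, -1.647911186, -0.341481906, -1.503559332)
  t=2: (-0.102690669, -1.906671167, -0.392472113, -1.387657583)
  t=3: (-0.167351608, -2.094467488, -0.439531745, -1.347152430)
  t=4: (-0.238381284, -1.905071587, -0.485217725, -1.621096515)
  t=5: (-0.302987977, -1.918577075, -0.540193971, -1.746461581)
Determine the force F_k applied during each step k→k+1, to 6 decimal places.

F_0 = -9.536058 N
F_1 = -13.022472 N
F_2 = -9.579953 N
F_3 = 9.085172 N
F_4 = -0.956897 N

step 0→1:
  ẍ = (ẋ'−ẋ)/dt = (-1.647911186−-1.458540151)/0.033913 = -5.584025
  θ̈ = (θ̇'−θ̇)/dt = (-1.503559332−-1.579811975)/0.033913 = 2.248478
  sinθ=-0.283945, cosθ=0.958841
  F = (M+m)·ẍ + m·l·cosθ·θ̈ − m·l·sinθ·θ̇² = -9.888699 + 0.265402 − -0.087240 = -9.536058
step 1→2:
  ẍ = (ẋ'−ẋ)/dt = (-1.906671167−-1.647911186)/0.033913 = -7.630112
  θ̈ = (θ̇'−θ̇)/dt = (-1.387657583−-1.503559332)/0.033913 = 3.417620
  sinθ=-0.334884, cosθ=0.942259
  F = (M+m)·ẍ + m·l·cosθ·θ̈ − m·l·sinθ·θ̇² = -13.512096 + 0.396427 − -0.093197 = -13.022472
step 2→3:
  ẍ = (ẋ'−ẋ)/dt = (-2.094467488−-1.906671167)/0.033913 = -5.537591
  θ̈ = (θ̇'−θ̇)/dt = (-1.347152430−-1.387657583)/0.033913 = 1.194384
  sinθ=-0.382474, cosθ=0.923966
  F = (M+m)·ẍ + m·l·cosθ·θ̈ − m·l·sinθ·θ̇² = -9.806470 + 0.135853 − -0.090664 = -9.579953
step 3→4:
  ẍ = (ẋ'−ẋ)/dt = (-1.905071587−-2.094467488)/0.033913 = 5.584758
  θ̈ = (θ̇'−θ̇)/dt = (-1.621096515−-1.347152430)/0.033913 = -8.077849
  sinθ=-0.425516, cosθ=0.904951
  F = (M+m)·ẍ + m·l·cosθ·θ̈ − m·l·sinθ·θ̇² = 9.889998 + -0.899890 − -0.095064 = 9.085172
step 4→5:
  ẍ = (ẋ'−ẋ)/dt = (-1.918577075−-1.905071587)/0.033913 = -0.398239
  θ̈ = (θ̇'−θ̇)/dt = (-1.746461581−-1.621096515)/0.033913 = -3.696667
  sinθ=-0.466401, cosθ=0.884573
  F = (M+m)·ẍ + m·l·cosθ·θ̈ − m·l·sinθ·θ̇² = -0.705238 + -0.402544 − -0.150885 = -0.956897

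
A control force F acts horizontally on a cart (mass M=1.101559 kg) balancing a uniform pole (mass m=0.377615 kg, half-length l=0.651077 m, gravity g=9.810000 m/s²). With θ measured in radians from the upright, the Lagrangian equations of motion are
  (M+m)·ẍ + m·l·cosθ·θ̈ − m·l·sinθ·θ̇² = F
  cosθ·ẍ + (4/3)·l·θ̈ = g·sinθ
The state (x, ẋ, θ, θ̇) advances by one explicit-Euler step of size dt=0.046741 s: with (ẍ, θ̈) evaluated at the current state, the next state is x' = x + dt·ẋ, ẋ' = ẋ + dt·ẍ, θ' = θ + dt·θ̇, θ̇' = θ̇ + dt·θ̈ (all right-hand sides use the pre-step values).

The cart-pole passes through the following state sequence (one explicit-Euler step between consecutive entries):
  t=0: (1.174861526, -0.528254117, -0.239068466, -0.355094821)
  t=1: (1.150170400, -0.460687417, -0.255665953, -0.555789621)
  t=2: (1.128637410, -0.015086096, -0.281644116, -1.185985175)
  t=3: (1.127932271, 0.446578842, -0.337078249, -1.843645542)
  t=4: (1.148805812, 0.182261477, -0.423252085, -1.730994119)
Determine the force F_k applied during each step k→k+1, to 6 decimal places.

F_0 = 1.119943 N
F_1 = 10.913720 N
F_2 = 11.383064 N
F_3 = -7.529053 N

step 0→1:
  ẍ = (ẋ'−ẋ)/dt = (-0.460687417−-0.528254117)/0.046741 = 1.445555
  θ̈ = (θ̇'−θ̇)/dt = (-0.555789621−-0.355094821)/0.046741 = -4.293764
  sinθ=-0.236798, cosθ=0.971559
  F = (M+m)·ẍ + m·l·cosθ·θ̈ − m·l·sinθ·θ̇² = 2.138228 + -1.025626 − -0.007341 = 1.119943
step 1→2:
  ẍ = (ẋ'−ẋ)/dt = (-0.015086096−-0.460687417)/0.046741 = 9.533414
  θ̈ = (θ̇'−θ̇)/dt = (-1.185985175−-0.555789621)/0.046741 = -13.482714
  sinθ=-0.252890, cosθ=0.967495
  F = (M+m)·ẍ + m·l·cosθ·θ̈ − m·l·sinθ·θ̇² = 14.101579 + -3.207065 − -0.019206 = 10.913720
step 2→3:
  ẍ = (ẋ'−ẋ)/dt = (0.446578842−-0.015086096)/0.046741 = 9.877087
  θ̈ = (θ̇'−θ̇)/dt = (-1.843645542−-1.185985175)/0.046741 = -14.070310
  sinθ=-0.277935, cosθ=0.960600
  F = (M+m)·ẍ + m·l·cosθ·θ̈ − m·l·sinθ·θ̇² = 14.609931 + -3.322980 − -0.096113 = 11.383064
step 3→4:
  ẍ = (ẋ'−ẋ)/dt = (0.182261477−0.446578842)/0.046741 = -5.654936
  θ̈ = (θ̇'−θ̇)/dt = (-1.730994119−-1.843645542)/0.046741 = 2.410120
  sinθ=-0.330731, cosθ=0.943725
  F = (M+m)·ẍ + m·l·cosθ·θ̈ − m·l·sinθ·θ̇² = -8.364634 + 0.559198 − -0.276383 = -7.529053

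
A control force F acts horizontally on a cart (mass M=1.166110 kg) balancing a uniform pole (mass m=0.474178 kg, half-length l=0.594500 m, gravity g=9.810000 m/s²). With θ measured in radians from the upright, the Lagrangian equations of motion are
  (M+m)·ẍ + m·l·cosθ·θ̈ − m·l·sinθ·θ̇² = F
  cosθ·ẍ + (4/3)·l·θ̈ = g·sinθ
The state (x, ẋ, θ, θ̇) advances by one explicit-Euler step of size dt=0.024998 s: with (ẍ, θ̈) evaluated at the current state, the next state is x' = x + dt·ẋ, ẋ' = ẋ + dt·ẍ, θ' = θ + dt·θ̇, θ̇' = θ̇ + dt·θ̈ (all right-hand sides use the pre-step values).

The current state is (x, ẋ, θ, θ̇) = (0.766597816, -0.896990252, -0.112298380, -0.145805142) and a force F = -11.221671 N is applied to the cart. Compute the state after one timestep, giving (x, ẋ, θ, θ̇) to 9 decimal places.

sinθ=-0.112062498, cosθ=0.993701161
temp = (F + m·l·θ̇²·sinθ)/(M+m) = (-11.221671 + -0.000671582)/1.640288 = -6.841690351
θ̈ = (g·sinθ − cosθ·temp)/(l·(4/3 − m·cos²θ/(M+m))) = 9.148600117
ẍ = temp − m·l·θ̈·cosθ/(M+m) = -8.404059282
Euler: x'=0.766597816+0.024998·-0.896990252=0.744174854, ẋ'=-0.896990252+0.024998·-8.404059282=-1.107074926
       θ'=-0.112298380+0.024998·-0.145805142=-0.115943217, θ̇'=-0.145805142+0.024998·9.148600117=0.082891564

(0.744174854, -1.107074926, -0.115943217, 0.082891564)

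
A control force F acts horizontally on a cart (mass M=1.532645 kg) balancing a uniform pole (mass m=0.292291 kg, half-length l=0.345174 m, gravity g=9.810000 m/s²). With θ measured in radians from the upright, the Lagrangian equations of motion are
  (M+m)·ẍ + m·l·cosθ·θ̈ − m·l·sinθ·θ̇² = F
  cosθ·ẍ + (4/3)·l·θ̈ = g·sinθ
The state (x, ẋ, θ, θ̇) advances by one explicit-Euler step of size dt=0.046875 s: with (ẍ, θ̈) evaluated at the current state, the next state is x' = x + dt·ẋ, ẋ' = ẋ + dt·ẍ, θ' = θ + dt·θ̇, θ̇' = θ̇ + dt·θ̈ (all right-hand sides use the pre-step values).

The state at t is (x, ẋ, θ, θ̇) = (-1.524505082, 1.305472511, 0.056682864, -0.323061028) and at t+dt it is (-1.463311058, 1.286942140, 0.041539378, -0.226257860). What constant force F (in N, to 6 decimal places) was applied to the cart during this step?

F = -0.514001 N

ẍ = (ẋ'−ẋ)/dt = (1.286942140−1.305472511)/0.046875 = -0.395315
θ̈ = (θ̇'−θ̇)/dt = (-0.226257860−-0.323061028)/0.046875 = 2.065134
sinθ=0.056653, cosθ=0.998394
F = (M+m)·ẍ + m·l·cosθ·θ̈ − m·l·sinθ·θ̇² = -0.721424 + 0.208019 − 0.000597 = -0.514001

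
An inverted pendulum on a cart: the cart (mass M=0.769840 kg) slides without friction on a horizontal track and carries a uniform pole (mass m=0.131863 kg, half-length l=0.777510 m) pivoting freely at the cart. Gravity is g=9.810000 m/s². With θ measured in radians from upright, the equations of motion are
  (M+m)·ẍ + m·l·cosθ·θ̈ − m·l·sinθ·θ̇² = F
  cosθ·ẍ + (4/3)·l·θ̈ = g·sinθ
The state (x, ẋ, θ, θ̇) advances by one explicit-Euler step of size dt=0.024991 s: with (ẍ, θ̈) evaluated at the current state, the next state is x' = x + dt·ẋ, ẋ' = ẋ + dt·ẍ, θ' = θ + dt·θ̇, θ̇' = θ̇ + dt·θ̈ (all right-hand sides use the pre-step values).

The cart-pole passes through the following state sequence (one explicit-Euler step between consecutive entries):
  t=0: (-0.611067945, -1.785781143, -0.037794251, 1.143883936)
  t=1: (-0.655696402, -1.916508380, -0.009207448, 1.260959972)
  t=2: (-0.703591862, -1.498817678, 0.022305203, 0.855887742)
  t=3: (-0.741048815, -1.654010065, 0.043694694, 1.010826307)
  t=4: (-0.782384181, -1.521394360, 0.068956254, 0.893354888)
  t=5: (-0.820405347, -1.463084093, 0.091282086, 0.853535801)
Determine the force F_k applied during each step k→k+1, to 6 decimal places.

F_0 = -4.231757 N
F_1 = 13.410519 N
F_2 = -4.965716 N
F_3 = 4.298883 N
F_4 = 1.935293 N

step 0→1:
  ẍ = (ẋ'−ẋ)/dt = (-1.916508380−-1.785781143)/0.024991 = -5.230973
  θ̈ = (θ̇'−θ̇)/dt = (1.260959972−1.143883936)/0.024991 = 4.684728
  sinθ=-0.037785, cosθ=0.999286
  F = (M+m)·ẍ + m·l·cosθ·θ̈ − m·l·sinθ·θ̇² = -4.716784 + 0.479958 − -0.005069 = -4.231757
step 1→2:
  ẍ = (ẋ'−ẋ)/dt = (-1.498817678−-1.916508380)/0.024991 = 16.713645
  θ̈ = (θ̇'−θ̇)/dt = (0.855887742−1.260959972)/0.024991 = -16.208724
  sinθ=-0.009207, cosθ=0.999958
  F = (M+m)·ẍ + m·l·cosθ·θ̈ − m·l·sinθ·θ̇² = 15.070744 + -1.661726 − -0.001501 = 13.410519
step 2→3:
  ẍ = (ẋ'−ẋ)/dt = (-1.654010065−-1.498817678)/0.024991 = -6.209931
  θ̈ = (θ̇'−θ̇)/dt = (1.010826307−0.855887742)/0.024991 = 6.199775
  sinθ=0.022303, cosθ=0.999751
  F = (M+m)·ẍ + m·l·cosθ·θ̈ − m·l·sinθ·θ̇² = -5.599513 + 0.635473 − 0.001675 = -4.965716
step 3→4:
  ẍ = (ẋ'−ẋ)/dt = (-1.521394360−-1.654010065)/0.024991 = 5.306539
  θ̈ = (θ̇'−θ̇)/dt = (0.893354888−1.010826307)/0.024991 = -4.700549
  sinθ=0.043681, cosθ=0.999046
  F = (M+m)·ẍ + m·l·cosθ·θ̈ − m·l·sinθ·θ̇² = 4.784922 + -0.481463 − 0.004576 = 4.298883
step 4→5:
  ẍ = (ẋ'−ẋ)/dt = (-1.463084093−-1.521394360)/0.024991 = 2.333251
  θ̈ = (θ̇'−θ̇)/dt = (0.853535801−0.893354888)/0.024991 = -1.593337
  sinθ=0.068902, cosθ=0.997623
  F = (M+m)·ẍ + m·l·cosθ·θ̈ − m·l·sinθ·θ̇² = 2.103899 + -0.162968 − 0.005638 = 1.935293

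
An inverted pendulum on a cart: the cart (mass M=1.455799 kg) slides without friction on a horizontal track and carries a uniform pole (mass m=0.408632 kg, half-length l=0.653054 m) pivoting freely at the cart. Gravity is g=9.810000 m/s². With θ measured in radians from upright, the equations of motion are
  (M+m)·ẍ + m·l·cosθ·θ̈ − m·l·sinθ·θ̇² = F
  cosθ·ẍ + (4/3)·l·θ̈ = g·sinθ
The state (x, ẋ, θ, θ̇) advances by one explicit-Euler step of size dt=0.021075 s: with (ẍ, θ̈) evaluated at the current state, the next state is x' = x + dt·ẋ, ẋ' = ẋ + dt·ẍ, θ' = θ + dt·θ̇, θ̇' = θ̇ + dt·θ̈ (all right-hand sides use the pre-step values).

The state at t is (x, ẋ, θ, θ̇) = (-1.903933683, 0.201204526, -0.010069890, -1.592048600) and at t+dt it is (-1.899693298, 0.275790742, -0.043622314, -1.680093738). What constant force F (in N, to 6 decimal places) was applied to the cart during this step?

F = 5.490390 N

ẍ = (ẋ'−ẋ)/dt = (0.275790742−0.201204526)/0.021075 = 3.539085
θ̈ = (θ̇'−θ̇)/dt = (-1.680093738−-1.592048600)/0.021075 = -4.177705
sinθ=-0.010070, cosθ=0.999949
F = (M+m)·ẍ + m·l·cosθ·θ̈ − m·l·sinθ·θ̇² = 6.598380 + -1.114801 − -0.006811 = 5.490390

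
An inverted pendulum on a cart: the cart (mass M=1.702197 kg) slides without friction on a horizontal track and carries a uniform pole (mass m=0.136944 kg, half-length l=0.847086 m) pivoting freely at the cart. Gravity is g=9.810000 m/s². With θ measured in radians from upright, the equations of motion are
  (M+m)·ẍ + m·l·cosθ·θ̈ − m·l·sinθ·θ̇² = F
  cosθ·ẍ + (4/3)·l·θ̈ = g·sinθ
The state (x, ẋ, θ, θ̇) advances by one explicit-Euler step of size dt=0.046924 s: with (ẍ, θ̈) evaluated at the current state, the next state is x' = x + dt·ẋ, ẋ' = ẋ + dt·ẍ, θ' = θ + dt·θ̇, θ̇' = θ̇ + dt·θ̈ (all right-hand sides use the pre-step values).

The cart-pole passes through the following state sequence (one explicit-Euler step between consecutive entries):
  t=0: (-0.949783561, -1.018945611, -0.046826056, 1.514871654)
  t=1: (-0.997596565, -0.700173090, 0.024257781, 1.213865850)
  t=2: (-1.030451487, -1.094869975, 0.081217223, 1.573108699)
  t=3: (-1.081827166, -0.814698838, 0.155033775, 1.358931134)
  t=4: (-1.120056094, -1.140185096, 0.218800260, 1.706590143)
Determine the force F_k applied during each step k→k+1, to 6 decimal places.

step 0→1:
  ẍ = (ẋ'−ẋ)/dt = (-0.700173090−-1.018945611)/0.046924 = 6.793379
  θ̈ = (θ̇'−θ̇)/dt = (1.213865850−1.514871654)/0.046924 = -6.414752
  sinθ=-0.046809, cosθ=0.998904
  F = (M+m)·ẍ + m·l·cosθ·θ̈ − m·l·sinθ·θ̇² = 12.493982 + -0.743317 − -0.012461 = 11.763126
step 1→2:
  ẍ = (ẋ'−ẋ)/dt = (-1.094869975−-0.700173090)/0.046924 = -8.411407
  θ̈ = (θ̇'−θ̇)/dt = (1.573108699−1.213865850)/0.046924 = 7.655845
  sinθ=0.024255, cosθ=0.999706
  F = (M+m)·ẍ + m·l·cosθ·θ̈ − m·l·sinθ·θ̇² = -15.469764 + 0.887842 − 0.004146 = -14.586068
step 2→3:
  ẍ = (ẋ'−ẋ)/dt = (-0.814698838−-1.094869975)/0.046924 = 5.970743
  θ̈ = (θ̇'−θ̇)/dt = (1.358931134−1.573108699)/0.046924 = -4.564350
  sinθ=0.081128, cosθ=0.996704
  F = (M+m)·ẍ + m·l·cosθ·θ̈ − m·l·sinθ·θ̇² = 10.981038 + -0.527735 − 0.023289 = 10.430014
step 3→4:
  ẍ = (ẋ'−ẋ)/dt = (-1.140185096−-0.814698838)/0.046924 = -6.936456
  θ̈ = (θ̇'−θ̇)/dt = (1.706590143−1.358931134)/0.046924 = 7.408981
  sinθ=0.154413, cosθ=0.988006
  F = (M+m)·ẍ + m·l·cosθ·θ̈ − m·l·sinθ·θ̇² = -12.757121 + 0.849158 − 0.033079 = -11.941041

F_0 = 11.763126 N
F_1 = -14.586068 N
F_2 = 10.430014 N
F_3 = -11.941041 N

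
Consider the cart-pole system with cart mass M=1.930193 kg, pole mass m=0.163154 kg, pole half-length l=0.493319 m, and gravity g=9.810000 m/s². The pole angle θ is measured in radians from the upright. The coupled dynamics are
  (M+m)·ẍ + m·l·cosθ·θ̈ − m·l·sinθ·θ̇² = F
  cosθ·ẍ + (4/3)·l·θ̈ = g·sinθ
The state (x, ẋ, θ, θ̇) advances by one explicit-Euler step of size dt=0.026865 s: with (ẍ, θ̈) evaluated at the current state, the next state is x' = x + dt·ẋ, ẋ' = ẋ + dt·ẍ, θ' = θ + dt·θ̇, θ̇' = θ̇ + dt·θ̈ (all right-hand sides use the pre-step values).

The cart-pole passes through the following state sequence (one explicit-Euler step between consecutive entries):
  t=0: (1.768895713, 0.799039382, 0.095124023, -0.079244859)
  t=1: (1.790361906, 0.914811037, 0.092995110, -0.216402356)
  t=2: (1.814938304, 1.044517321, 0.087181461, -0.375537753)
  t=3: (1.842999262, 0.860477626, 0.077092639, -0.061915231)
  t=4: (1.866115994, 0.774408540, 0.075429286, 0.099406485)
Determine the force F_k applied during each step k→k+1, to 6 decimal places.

step 0→1:
  ẍ = (ẋ'−ẋ)/dt = (0.914811037−0.799039382)/0.026865 = 4.309386
  θ̈ = (θ̇'−θ̇)/dt = (-0.216402356−-0.079244859)/0.026865 = -5.105434
  sinθ=0.094981, cosθ=0.995479
  F = (M+m)·ẍ + m·l·cosθ·θ̈ − m·l·sinθ·θ̇² = 9.021040 + -0.409063 − 0.000048 = 8.611929
step 1→2:
  ẍ = (ẋ'−ẋ)/dt = (1.044517321−0.914811037)/0.026865 = 4.828077
  θ̈ = (θ̇'−θ̇)/dt = (-0.375537753−-0.216402356)/0.026865 = -5.923521
  sinθ=0.092861, cosθ=0.995679
  F = (M+m)·ẍ + m·l·cosθ·θ̈ − m·l·sinθ·θ̇² = 10.106840 + -0.474706 − 0.000350 = 9.631784
step 2→3:
  ẍ = (ẋ'−ẋ)/dt = (0.860477626−1.044517321)/0.026865 = -6.850538
  θ̈ = (θ̇'−θ̇)/dt = (-0.061915231−-0.375537753)/0.026865 = 11.674019
  sinθ=0.087071, cosθ=0.996202
  F = (M+m)·ẍ + m·l·cosθ·θ̈ − m·l·sinθ·θ̇² = -14.340553 + 0.936038 − 0.000988 = -13.405503
step 3→4:
  ẍ = (ẋ'−ẋ)/dt = (0.774408540−0.860477626)/0.026865 = -3.203763
  θ̈ = (θ̇'−θ̇)/dt = (0.099406485−-0.061915231)/0.026865 = 6.004903
  sinθ=0.077016, cosθ=0.997030
  F = (M+m)·ẍ + m·l·cosθ·θ̈ − m·l·sinθ·θ̇² = -6.706587 + 0.481881 − 0.000024 = -6.224730

F_0 = 8.611929 N
F_1 = 9.631784 N
F_2 = -13.405503 N
F_3 = -6.224730 N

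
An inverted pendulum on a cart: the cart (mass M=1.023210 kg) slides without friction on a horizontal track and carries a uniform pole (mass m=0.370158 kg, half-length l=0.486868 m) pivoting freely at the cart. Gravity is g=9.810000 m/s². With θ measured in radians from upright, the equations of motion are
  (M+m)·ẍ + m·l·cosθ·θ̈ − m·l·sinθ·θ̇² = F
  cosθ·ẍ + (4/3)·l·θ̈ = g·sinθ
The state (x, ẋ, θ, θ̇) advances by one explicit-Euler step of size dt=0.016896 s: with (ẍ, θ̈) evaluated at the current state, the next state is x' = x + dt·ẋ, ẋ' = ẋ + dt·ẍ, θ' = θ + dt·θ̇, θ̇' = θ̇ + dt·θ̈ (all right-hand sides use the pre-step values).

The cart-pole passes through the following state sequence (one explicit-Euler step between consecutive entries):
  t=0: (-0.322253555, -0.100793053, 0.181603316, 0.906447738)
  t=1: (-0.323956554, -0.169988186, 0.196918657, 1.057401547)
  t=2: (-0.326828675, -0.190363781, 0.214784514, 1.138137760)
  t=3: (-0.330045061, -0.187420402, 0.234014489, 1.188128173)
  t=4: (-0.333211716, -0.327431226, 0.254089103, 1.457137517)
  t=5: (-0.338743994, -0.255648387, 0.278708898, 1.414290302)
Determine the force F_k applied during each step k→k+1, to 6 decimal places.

step 0→1:
  ẍ = (ẋ'−ẋ)/dt = (-0.169988186−-0.100793053)/0.016896 = -4.095356
  θ̈ = (θ̇'−θ̇)/dt = (1.057401547−0.906447738)/0.016896 = 8.934293
  sinθ=0.180607, cosθ=0.983555
  F = (M+m)·ẍ + m·l·cosθ·θ̈ − m·l·sinθ·θ̇² = -5.706338 + 1.583643 − 0.026743 = -4.149438
step 1→2:
  ẍ = (ẋ'−ẋ)/dt = (-0.190363781−-0.169988186)/0.016896 = -1.205942
  θ̈ = (θ̇'−θ̇)/dt = (1.138137760−1.057401547)/0.016896 = 4.778422
  sinθ=0.195648, cosθ=0.980674
  F = (M+m)·ẍ + m·l·cosθ·θ̈ − m·l·sinθ·θ̇² = -1.680321 + 0.844515 − 0.039423 = -0.875229
step 2→3:
  ẍ = (ẋ'−ẋ)/dt = (-0.187420402−-0.190363781)/0.016896 = 0.174206
  θ̈ = (θ̇'−θ̇)/dt = (1.188128173−1.138137760)/0.016896 = 2.958713
  sinθ=0.213137, cosθ=0.977022
  F = (M+m)·ẍ + m·l·cosθ·θ̈ − m·l·sinθ·θ̇² = 0.242733 + 0.520962 − 0.049756 = 0.713938
step 3→4:
  ẍ = (ẋ'−ẋ)/dt = (-0.327431226−-0.187420402)/0.016896 = -8.286625
  θ̈ = (θ̇'−θ̇)/dt = (1.457137517−1.188128173)/0.016896 = 15.921481
  sinθ=0.231884, cosθ=0.972743
  F = (M+m)·ẍ + m·l·cosθ·θ̈ − m·l·sinθ·θ̇² = -11.546319 + 2.791130 − 0.058992 = -8.814181
step 4→5:
  ẍ = (ẋ'−ẋ)/dt = (-0.255648387−-0.327431226)/0.016896 = 4.248511
  θ̈ = (θ̇'−θ̇)/dt = (1.414290302−1.457137517)/0.016896 = -2.535938
  sinθ=0.251364, cosθ=0.967893
  F = (M+m)·ẍ + m·l·cosθ·θ̈ − m·l·sinθ·θ̇² = 5.919739 + -0.442348 − 0.096184 = 5.381207

F_0 = -4.149438 N
F_1 = -0.875229 N
F_2 = 0.713938 N
F_3 = -8.814181 N
F_4 = 5.381207 N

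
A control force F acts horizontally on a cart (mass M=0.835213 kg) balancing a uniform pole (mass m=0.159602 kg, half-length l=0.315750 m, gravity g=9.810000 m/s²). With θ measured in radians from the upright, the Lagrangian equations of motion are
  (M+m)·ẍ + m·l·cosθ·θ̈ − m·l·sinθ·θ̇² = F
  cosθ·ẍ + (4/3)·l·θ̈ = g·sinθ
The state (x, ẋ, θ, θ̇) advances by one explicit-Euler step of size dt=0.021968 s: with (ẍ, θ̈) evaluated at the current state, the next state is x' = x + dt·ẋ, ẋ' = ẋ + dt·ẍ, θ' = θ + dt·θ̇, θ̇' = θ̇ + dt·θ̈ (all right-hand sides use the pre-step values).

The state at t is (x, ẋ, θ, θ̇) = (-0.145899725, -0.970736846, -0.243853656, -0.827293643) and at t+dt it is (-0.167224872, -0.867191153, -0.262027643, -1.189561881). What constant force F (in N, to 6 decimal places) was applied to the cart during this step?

ẍ = (ẋ'−ẋ)/dt = (-0.867191153−-0.970736846)/0.021968 = 4.713478
θ̈ = (θ̇'−θ̇)/dt = (-1.189561881−-0.827293643)/0.021968 = -16.490725
sinθ=-0.241444, cosθ=0.970415
F = (M+m)·ẍ + m·l·cosθ·θ̈ − m·l·sinθ·θ̇² = 4.689039 + -0.806453 − -0.008328 = 3.890914

F = 3.890914 N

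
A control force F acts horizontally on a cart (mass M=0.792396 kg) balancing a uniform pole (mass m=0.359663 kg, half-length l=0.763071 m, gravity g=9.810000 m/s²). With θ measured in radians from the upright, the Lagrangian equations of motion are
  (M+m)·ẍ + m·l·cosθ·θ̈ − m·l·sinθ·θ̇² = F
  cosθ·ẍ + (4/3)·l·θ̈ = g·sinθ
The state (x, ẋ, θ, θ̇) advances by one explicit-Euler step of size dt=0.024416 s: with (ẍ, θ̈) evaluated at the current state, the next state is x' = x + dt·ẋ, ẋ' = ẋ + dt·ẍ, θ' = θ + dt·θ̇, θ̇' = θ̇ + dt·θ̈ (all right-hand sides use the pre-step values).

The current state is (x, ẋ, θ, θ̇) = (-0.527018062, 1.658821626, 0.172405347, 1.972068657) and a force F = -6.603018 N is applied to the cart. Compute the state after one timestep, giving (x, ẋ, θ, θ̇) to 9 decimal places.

sinθ=0.171552531, cosθ=0.985174974
temp = (F + m·l·θ̇²·sinθ)/(M+m) = (-6.603018 + 0.183105716)/1.152059 = -5.572555124
θ̈ = (g·sinθ − cosθ·temp)/(l·(4/3 − m·cos²θ/(M+m))) = 9.123299002
ẍ = temp − m·l·θ̈·cosθ/(M+m) = -7.713725715
Euler: x'=-0.527018062+0.024416·1.658821626=-0.486516273, ẋ'=1.658821626+0.024416·-7.713725715=1.470483299
       θ'=0.172405347+0.024416·1.972068657=0.220555375, θ̇'=1.972068657+0.024416·9.123299002=2.194823125

(-0.486516273, 1.470483299, 0.220555375, 2.194823125)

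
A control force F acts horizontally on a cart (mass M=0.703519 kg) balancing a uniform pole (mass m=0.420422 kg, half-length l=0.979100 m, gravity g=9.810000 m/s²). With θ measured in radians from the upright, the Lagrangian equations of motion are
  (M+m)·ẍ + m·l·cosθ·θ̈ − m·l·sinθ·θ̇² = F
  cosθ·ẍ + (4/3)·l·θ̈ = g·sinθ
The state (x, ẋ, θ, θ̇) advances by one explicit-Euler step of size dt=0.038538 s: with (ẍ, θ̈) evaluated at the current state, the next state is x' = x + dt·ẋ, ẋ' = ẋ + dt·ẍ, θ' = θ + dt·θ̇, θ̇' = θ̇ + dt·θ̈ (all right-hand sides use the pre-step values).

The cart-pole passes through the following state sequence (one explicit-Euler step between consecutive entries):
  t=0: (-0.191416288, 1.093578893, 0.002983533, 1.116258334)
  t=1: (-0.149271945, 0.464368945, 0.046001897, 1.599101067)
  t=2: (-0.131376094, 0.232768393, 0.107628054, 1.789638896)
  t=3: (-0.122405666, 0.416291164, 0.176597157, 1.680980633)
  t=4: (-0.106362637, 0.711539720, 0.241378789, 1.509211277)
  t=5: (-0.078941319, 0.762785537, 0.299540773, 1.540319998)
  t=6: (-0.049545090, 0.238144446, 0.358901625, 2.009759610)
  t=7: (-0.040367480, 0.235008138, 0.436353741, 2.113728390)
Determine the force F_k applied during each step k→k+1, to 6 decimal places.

step 0→1:
  ẍ = (ẋ'−ẋ)/dt = (0.464368945−1.093578893)/0.038538 = -16.327001
  θ̈ = (θ̇'−θ̇)/dt = (1.599101067−1.116258334)/0.038538 = 12.529003
  sinθ=0.002984, cosθ=0.999996
  F = (M+m)·ẍ + m·l·cosθ·θ̈ − m·l·sinθ·θ̇² = -18.350585 + 5.157356 − 0.001530 = -13.194760
step 1→2:
  ẍ = (ẋ'−ẋ)/dt = (0.232768393−0.464368945)/0.038538 = -6.009667
  θ̈ = (θ̇'−θ̇)/dt = (1.789638896−1.599101067)/0.038538 = 4.944155
  sinθ=0.045986, cosθ=0.998942
  F = (M+m)·ẍ + m·l·cosθ·θ̈ − m·l·sinθ·θ̇² = -6.754511 + 2.033035 − 0.048405 = -4.769881
step 2→3:
  ẍ = (ẋ'−ẋ)/dt = (0.416291164−0.232768393)/0.038538 = 4.762125
  θ̈ = (θ̇'−θ̇)/dt = (1.680980633−1.789638896)/0.038538 = -2.819510
  sinθ=0.107420, cosθ=0.994214
  F = (M+m)·ẍ + m·l·cosθ·θ̈ − m·l·sinθ·θ̇² = 5.352347 + -1.153894 − 0.141622 = 4.056832
step 3→4:
  ẍ = (ẋ'−ẋ)/dt = (0.711539720−0.416291164)/0.038538 = 7.661232
  θ̈ = (θ̇'−θ̇)/dt = (1.509211277−1.680980633)/0.038538 = -4.457142
  sinθ=0.175681, cosθ=0.984447
  F = (M+m)·ẍ + m·l·cosθ·θ̈ − m·l·sinθ·θ̇² = 8.610773 + -1.806182 − 0.204344 = 6.600247
step 4→5:
  ẍ = (ẋ'−ẋ)/dt = (0.762785537−0.711539720)/0.038538 = 1.329748
  θ̈ = (θ̇'−θ̇)/dt = (1.540319998−1.509211277)/0.038538 = 0.807222
  sinθ=0.239042, cosθ=0.971009
  F = (M+m)·ẍ + m·l·cosθ·θ̈ − m·l·sinθ·θ̇² = 1.494558 + 0.322648 − 0.224123 = 1.593083
step 5→6:
  ẍ = (ẋ'−ẋ)/dt = (0.238144446−0.762785537)/0.038538 = -13.613605
  θ̈ = (θ̇'−θ̇)/dt = (2.009759610−1.540319998)/0.038538 = 12.181214
  sinθ=0.295081, cosθ=0.955472
  F = (M+m)·ẍ + m·l·cosθ·θ̈ − m·l·sinθ·θ̇² = -15.300888 + 4.790944 − 0.288188 = -10.798133
step 6→7:
  ẍ = (ẋ'−ẋ)/dt = (0.235008138−0.238144446)/0.038538 = -0.081382
  θ̈ = (θ̇'−θ̇)/dt = (2.113728390−2.009759610)/0.038538 = 2.697825
  sinθ=0.351246, cosθ=0.936283
  F = (M+m)·ẍ + m·l·cosθ·θ̈ − m·l·sinθ·θ̇² = -0.091469 + 1.039761 − 0.583999 = 0.364293

F_0 = -13.194760 N
F_1 = -4.769881 N
F_2 = 4.056832 N
F_3 = 6.600247 N
F_4 = 1.593083 N
F_5 = -10.798133 N
F_6 = 0.364293 N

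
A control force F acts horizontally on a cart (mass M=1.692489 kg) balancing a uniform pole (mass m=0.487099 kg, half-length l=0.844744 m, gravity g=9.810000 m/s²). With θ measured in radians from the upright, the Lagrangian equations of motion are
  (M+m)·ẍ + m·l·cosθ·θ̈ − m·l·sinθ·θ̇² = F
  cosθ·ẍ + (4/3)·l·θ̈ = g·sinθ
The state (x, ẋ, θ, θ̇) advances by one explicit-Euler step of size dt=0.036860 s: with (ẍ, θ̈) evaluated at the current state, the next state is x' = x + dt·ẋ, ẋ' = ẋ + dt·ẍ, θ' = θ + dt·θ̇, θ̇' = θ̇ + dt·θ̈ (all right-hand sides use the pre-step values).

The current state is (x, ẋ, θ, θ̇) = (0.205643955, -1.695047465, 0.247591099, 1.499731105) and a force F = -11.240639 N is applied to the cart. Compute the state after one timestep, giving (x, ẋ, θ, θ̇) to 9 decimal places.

(0.143164505, -1.933232370, 0.302871188, 1.783430482)

sinθ=0.245069230, cosθ=0.969505582
temp = (F + m·l·θ̇²·sinθ)/(M+m) = (-11.240639 + 0.226807775)/2.179588 = -5.053171161
θ̈ = (g·sinθ − cosθ·temp)/(l·(4/3 − m·cos²θ/(M+m))) = 7.696673276
ẍ = temp − m·l·θ̈·cosθ/(M+m) = -6.461880230
Euler: x'=0.205643955+0.036860·-1.695047465=0.143164505, ẋ'=-1.695047465+0.036860·-6.461880230=-1.933232370
       θ'=0.247591099+0.036860·1.499731105=0.302871188, θ̇'=1.499731105+0.036860·7.696673276=1.783430482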